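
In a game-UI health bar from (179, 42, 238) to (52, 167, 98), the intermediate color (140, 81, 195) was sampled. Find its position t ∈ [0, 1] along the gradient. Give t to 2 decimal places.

0.31

Invert the lerp on the B channel (largest span, 140): t = (195 − 238) / (98 − 238) = -43/-140 = 0.30714.
Check on R: (140 − 179)/(52 − 179) = 0.3071 ✓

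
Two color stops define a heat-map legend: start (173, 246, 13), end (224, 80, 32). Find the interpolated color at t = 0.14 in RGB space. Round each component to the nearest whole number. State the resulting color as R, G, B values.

R = 173 + 0.14 × (224 − 173) = 173 + 0.14 × 51 = 180.14 → 180
G = 246 + 0.14 × (80 − 246) = 246 + 0.14 × -166 = 222.76 → 223
B = 13 + 0.14 × (32 − 13) = 13 + 0.14 × 19 = 15.66 → 16

(180, 223, 16)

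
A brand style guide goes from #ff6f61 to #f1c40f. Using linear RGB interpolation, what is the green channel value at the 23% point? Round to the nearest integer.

131

G₁ = 111 (from #ff6f61), G₂ = 196 (from #f1c40f).
G = 111 + 0.23 × (196 − 111) = 130.55 → 131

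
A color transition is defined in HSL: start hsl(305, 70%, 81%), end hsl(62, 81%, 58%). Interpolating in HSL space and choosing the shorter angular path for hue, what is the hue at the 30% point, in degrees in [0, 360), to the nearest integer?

340

Hue: 62 − 305 = -243°, but |-243| > 180 so the shorter arc goes the other way: Δh = -243 + 360 = 117°.
H = 305 + 0.3 × (117) = 340.1 → 340°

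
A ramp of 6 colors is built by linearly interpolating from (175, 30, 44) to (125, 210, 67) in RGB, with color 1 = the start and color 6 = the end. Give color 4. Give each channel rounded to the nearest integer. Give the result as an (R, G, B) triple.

With 6 swatches and endpoints inclusive, swatch 4 sits at t = (4 − 1)/(6 − 1) = 3/5 ≈ 0.6.
R = 175 + 0.6 × (125 − 175) = 145 → 145
G = 30 + 0.6 × (210 − 30) = 138 → 138
B = 44 + 0.6 × (67 − 44) = 57.8 → 58

(145, 138, 58)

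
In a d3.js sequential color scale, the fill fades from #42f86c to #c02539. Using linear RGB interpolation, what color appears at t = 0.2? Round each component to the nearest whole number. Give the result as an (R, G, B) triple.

#42f86c → (66, 248, 108); #c02539 → (192, 37, 57).
R = 66 + 0.2 × (192 − 66) = 66 + 0.2 × 126 = 91.2 → 91
G = 248 + 0.2 × (37 − 248) = 248 + 0.2 × -211 = 205.8 → 206
B = 108 + 0.2 × (57 − 108) = 108 + 0.2 × -51 = 97.8 → 98
So the blended color is (91, 206, 98), about #5bce62.

(91, 206, 98)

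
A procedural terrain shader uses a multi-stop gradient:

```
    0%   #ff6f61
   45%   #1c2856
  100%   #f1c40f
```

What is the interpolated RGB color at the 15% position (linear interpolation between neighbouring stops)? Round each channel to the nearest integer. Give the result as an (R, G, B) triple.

15% lies between the 0% and 45% stops, so the local fraction is t = (15 − 0)/(45 − 0) = 15/45 ≈ 0.3333.
#ff6f61 → (255, 111, 97); #1c2856 → (28, 40, 86).
R = 255 + 0.3333 × (28 − 255) = 179.341 → 179
G = 111 + 0.3333 × (40 − 111) = 87.336 → 87
B = 97 + 0.3333 × (86 − 97) = 93.334 → 93

(179, 87, 93)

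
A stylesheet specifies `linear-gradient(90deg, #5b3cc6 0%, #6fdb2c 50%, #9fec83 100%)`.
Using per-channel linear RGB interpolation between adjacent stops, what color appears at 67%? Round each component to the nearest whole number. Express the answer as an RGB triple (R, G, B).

(127, 225, 74)

67% lies between the 50% and 100% stops, so the local fraction is t = (67 − 50)/(100 − 50) = 17/50 ≈ 0.34.
#6fdb2c → (111, 219, 44); #9fec83 → (159, 236, 131).
R = 111 + 0.34 × (159 − 111) = 127.32 → 127
G = 219 + 0.34 × (236 − 219) = 224.78 → 225
B = 44 + 0.34 × (131 − 44) = 73.58 → 74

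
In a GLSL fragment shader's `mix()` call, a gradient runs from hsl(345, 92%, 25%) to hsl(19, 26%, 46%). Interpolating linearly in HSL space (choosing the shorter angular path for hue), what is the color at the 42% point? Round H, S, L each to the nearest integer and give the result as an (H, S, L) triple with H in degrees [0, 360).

(359, 64, 34)

Hue: 19 − 345 = -326°, but |-326| > 180 so the shorter arc goes the other way: Δh = -326 + 360 = 34°.
H = 345 + 0.42 × (34) = 359.28 → 359°
S = 92 + 0.42 × (26 − 92) = 64.28 → 64%
L = 25 + 0.42 × (46 − 25) = 33.82 → 34%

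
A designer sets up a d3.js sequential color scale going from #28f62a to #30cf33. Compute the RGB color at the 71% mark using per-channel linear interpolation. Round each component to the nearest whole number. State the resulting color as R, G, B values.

#28f62a → (40, 246, 42); #30cf33 → (48, 207, 51).
71% corresponds to t = 0.71.
R = 40 + 0.71 × (48 − 40) = 40 + 0.71 × 8 = 45.68 → 46
G = 246 + 0.71 × (207 − 246) = 246 + 0.71 × -39 = 218.31 → 218
B = 42 + 0.71 × (51 − 42) = 42 + 0.71 × 9 = 48.39 → 48
So the blended color is (46, 218, 48), about #2eda30.

(46, 218, 48)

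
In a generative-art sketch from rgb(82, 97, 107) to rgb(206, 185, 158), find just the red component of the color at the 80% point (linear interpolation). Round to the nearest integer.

R = 82 + 0.8 × (206 − 82) = 181.2 → 181

181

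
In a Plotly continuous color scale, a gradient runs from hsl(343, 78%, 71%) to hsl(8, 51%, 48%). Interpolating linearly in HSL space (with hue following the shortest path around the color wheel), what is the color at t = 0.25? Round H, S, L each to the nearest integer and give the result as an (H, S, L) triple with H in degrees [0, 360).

(349, 71, 65)

Hue: 8 − 343 = -335°, but |-335| > 180 so the shorter arc goes the other way: Δh = -335 + 360 = 25°.
H = 343 + 0.25 × (25) = 349.25 → 349°
S = 78 + 0.25 × (51 − 78) = 71.25 → 71%
L = 71 + 0.25 × (48 − 71) = 65.25 → 65%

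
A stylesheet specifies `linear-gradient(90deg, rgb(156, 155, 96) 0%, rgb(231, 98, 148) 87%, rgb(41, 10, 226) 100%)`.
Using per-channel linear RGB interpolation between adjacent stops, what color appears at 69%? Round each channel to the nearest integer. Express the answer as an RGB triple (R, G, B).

69% lies between the 0% and 87% stops, so the local fraction is t = (69 − 0)/(87 − 0) = 69/87 ≈ 0.7931.
R = 156 + 0.7931 × (231 − 156) = 215.483 → 215
G = 155 + 0.7931 × (98 − 155) = 109.793 → 110
B = 96 + 0.7931 × (148 − 96) = 137.241 → 137

(215, 110, 137)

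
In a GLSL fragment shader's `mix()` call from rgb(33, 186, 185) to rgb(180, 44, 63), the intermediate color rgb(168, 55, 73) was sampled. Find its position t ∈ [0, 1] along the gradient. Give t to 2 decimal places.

Invert the lerp on the R channel (largest span, 147): t = (168 − 33) / (180 − 33) = 135/147 = 0.91837.
Check on G: (55 − 186)/(44 − 186) = 0.9225 ✓

0.92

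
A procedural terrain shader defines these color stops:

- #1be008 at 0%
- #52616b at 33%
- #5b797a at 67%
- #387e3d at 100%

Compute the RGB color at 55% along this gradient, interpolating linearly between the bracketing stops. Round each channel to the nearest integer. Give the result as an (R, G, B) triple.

(88, 113, 117)

55% lies between the 33% and 67% stops, so the local fraction is t = (55 − 33)/(67 − 33) = 22/34 ≈ 0.6471.
#52616b → (82, 97, 107); #5b797a → (91, 121, 122).
R = 82 + 0.6471 × (91 − 82) = 87.824 → 88
G = 97 + 0.6471 × (121 − 97) = 112.53 → 113
B = 107 + 0.6471 × (122 − 107) = 116.707 → 117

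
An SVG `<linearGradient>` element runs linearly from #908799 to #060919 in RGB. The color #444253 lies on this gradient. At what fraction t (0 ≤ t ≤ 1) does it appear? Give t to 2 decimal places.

0.55

Invert the lerp on the R channel (largest span, 138): t = (68 − 144) / (6 − 144) = -76/-138 = 0.55072.
Check on G: (66 − 135)/(9 − 135) = 0.5476 ✓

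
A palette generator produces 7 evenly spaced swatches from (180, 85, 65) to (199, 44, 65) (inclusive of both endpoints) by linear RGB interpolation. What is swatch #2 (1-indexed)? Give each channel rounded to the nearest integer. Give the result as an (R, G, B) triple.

(183, 78, 65)

With 7 swatches and endpoints inclusive, swatch 2 sits at t = (2 − 1)/(7 − 1) = 1/6 ≈ 0.1667.
R = 180 + 0.1667 × (199 − 180) = 183.167 → 183
G = 85 + 0.1667 × (44 − 85) = 78.165 → 78
B = 65 + 0.1667 × (65 − 65) = 65 → 65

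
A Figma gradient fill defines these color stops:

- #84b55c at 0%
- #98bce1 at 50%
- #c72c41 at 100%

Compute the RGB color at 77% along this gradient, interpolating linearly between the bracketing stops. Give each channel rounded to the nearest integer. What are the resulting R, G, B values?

(177, 110, 139)

77% lies between the 50% and 100% stops, so the local fraction is t = (77 − 50)/(100 − 50) = 27/50 ≈ 0.54.
#98bce1 → (152, 188, 225); #c72c41 → (199, 44, 65).
R = 152 + 0.54 × (199 − 152) = 177.38 → 177
G = 188 + 0.54 × (44 − 188) = 110.24 → 110
B = 225 + 0.54 × (65 − 225) = 138.6 → 139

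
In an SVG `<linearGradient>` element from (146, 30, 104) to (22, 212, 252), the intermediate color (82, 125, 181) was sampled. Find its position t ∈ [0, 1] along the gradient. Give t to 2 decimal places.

Invert the lerp on the G channel (largest span, 182): t = (125 − 30) / (212 − 30) = 95/182 = 0.52198.
Check on R: (82 − 146)/(22 − 146) = 0.5161 ✓

0.52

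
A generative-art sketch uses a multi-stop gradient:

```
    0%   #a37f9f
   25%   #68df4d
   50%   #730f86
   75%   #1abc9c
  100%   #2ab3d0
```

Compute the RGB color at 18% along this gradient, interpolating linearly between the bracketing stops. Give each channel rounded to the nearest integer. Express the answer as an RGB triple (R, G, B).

18% lies between the 0% and 25% stops, so the local fraction is t = (18 − 0)/(25 − 0) = 18/25 ≈ 0.72.
#a37f9f → (163, 127, 159); #68df4d → (104, 223, 77).
R = 163 + 0.72 × (104 − 163) = 120.52 → 121
G = 127 + 0.72 × (223 − 127) = 196.12 → 196
B = 159 + 0.72 × (77 − 159) = 99.96 → 100

(121, 196, 100)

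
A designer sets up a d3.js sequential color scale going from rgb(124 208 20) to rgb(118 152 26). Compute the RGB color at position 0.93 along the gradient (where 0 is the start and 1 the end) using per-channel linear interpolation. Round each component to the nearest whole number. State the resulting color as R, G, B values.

(118, 156, 26)

R = 124 + 0.93 × (118 − 124) = 124 + 0.93 × -6 = 118.42 → 118
G = 208 + 0.93 × (152 − 208) = 208 + 0.93 × -56 = 155.92 → 156
B = 20 + 0.93 × (26 − 20) = 20 + 0.93 × 6 = 25.58 → 26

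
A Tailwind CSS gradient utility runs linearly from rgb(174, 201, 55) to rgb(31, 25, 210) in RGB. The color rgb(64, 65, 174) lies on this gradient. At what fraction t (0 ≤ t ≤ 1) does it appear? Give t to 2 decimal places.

Invert the lerp on the G channel (largest span, 176): t = (65 − 201) / (25 − 201) = -136/-176 = 0.77273.
Check on R: (64 − 174)/(31 − 174) = 0.7692 ✓

0.77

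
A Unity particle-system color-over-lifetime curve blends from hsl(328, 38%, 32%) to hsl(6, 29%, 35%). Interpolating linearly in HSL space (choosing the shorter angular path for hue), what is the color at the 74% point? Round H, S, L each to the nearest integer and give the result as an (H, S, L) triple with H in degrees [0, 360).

(356, 31, 34)

Hue: 6 − 328 = -322°, but |-322| > 180 so the shorter arc goes the other way: Δh = -322 + 360 = 38°.
H = 328 + 0.74 × (38) = 356.12 → 356°
S = 38 + 0.74 × (29 − 38) = 31.34 → 31%
L = 32 + 0.74 × (35 − 32) = 34.22 → 34%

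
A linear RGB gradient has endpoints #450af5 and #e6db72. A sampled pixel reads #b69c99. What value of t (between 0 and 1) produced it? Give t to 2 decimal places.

Invert the lerp on the G channel (largest span, 209): t = (156 − 10) / (219 − 10) = 146/209 = 0.69856.
Check on R: (182 − 69)/(230 − 69) = 0.7019 ✓

0.70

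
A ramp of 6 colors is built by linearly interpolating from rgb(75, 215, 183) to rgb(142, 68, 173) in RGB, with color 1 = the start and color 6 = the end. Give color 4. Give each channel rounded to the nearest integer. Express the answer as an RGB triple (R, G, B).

With 6 swatches and endpoints inclusive, swatch 4 sits at t = (4 − 1)/(6 − 1) = 3/5 ≈ 0.6.
R = 75 + 0.6 × (142 − 75) = 115.2 → 115
G = 215 + 0.6 × (68 − 215) = 126.8 → 127
B = 183 + 0.6 × (173 − 183) = 177 → 177

(115, 127, 177)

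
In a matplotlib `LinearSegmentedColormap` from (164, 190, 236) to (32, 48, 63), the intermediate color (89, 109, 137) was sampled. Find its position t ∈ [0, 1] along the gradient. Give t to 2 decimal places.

Invert the lerp on the B channel (largest span, 173): t = (137 − 236) / (63 − 236) = -99/-173 = 0.57225.
Check on R: (89 − 164)/(32 − 164) = 0.5682 ✓

0.57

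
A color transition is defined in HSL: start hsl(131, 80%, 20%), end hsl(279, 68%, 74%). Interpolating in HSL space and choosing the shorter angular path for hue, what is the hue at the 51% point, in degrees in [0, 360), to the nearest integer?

Hue arc: Δh = 279 − 131 = 148° (|Δh| ≤ 180, already the shorter path).
H = 131 + 0.51 × (148) = 206.48 → 206°

206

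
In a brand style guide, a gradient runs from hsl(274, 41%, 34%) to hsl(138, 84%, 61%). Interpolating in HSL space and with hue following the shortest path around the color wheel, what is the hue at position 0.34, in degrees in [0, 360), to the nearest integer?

Hue arc: Δh = 138 − 274 = -136° (|Δh| ≤ 180, already the shorter path).
H = 274 + 0.34 × (-136) = 227.76 → 228°

228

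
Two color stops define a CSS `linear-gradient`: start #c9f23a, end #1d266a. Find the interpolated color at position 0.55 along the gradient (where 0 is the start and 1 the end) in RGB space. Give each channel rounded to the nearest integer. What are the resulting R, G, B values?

(106, 130, 84)

#c9f23a → (201, 242, 58); #1d266a → (29, 38, 106).
R = 201 + 0.55 × (29 − 201) = 201 + 0.55 × -172 = 106.4 → 106
G = 242 + 0.55 × (38 − 242) = 242 + 0.55 × -204 = 129.8 → 130
B = 58 + 0.55 × (106 − 58) = 58 + 0.55 × 48 = 84.4 → 84
So the blended color is (106, 130, 84), about #6a8254.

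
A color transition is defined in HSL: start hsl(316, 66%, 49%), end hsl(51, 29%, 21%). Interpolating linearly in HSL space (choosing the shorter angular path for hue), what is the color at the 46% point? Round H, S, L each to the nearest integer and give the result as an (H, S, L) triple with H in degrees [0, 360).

Hue: 51 − 316 = -265°, but |-265| > 180 so the shorter arc goes the other way: Δh = -265 + 360 = 95°.
H = 316 + 0.46 × (95) = 359.7 → 360 → 360 mod 360 = 0°
S = 66 + 0.46 × (29 − 66) = 48.98 → 49%
L = 49 + 0.46 × (21 − 49) = 36.12 → 36%

(0, 49, 36)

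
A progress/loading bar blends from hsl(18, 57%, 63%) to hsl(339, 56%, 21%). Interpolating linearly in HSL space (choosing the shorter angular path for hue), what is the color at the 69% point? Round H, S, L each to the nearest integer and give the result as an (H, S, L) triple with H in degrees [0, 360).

(351, 56, 34)

Hue: 339 − 18 = 321°, but |321| > 180 so the shorter arc goes the other way: Δh = 321 − 360 = -39°.
H = 18 + 0.69 × (-39) = -8.91 → -9 → -9 mod 360 = 351°
S = 57 + 0.69 × (56 − 57) = 56.31 → 56%
L = 63 + 0.69 × (21 − 63) = 34.02 → 34%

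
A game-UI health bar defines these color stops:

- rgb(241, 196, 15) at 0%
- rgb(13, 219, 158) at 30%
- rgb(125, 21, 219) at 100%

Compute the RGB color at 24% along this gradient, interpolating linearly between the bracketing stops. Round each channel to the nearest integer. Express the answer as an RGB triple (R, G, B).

(59, 214, 129)

24% lies between the 0% and 30% stops, so the local fraction is t = (24 − 0)/(30 − 0) = 24/30 ≈ 0.8.
R = 241 + 0.8 × (13 − 241) = 58.6 → 59
G = 196 + 0.8 × (219 − 196) = 214.4 → 214
B = 15 + 0.8 × (158 − 15) = 129.4 → 129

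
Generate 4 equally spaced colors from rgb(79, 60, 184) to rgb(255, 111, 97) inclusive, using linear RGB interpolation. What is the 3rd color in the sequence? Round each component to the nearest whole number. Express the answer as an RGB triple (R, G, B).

With 4 swatches and endpoints inclusive, swatch 3 sits at t = (3 − 1)/(4 − 1) = 2/3 ≈ 0.6667.
R = 79 + 0.6667 × (255 − 79) = 196.339 → 196
G = 60 + 0.6667 × (111 − 60) = 94.002 → 94
B = 184 + 0.6667 × (97 − 184) = 125.997 → 126

(196, 94, 126)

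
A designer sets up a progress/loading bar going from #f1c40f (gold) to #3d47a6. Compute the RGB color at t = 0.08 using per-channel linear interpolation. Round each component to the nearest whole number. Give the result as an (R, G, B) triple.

(227, 186, 27)

#f1c40f → (241, 196, 15); #3d47a6 → (61, 71, 166).
R = 241 + 0.08 × (61 − 241) = 241 + 0.08 × -180 = 226.6 → 227
G = 196 + 0.08 × (71 − 196) = 196 + 0.08 × -125 = 186 → 186
B = 15 + 0.08 × (166 − 15) = 15 + 0.08 × 151 = 27.08 → 27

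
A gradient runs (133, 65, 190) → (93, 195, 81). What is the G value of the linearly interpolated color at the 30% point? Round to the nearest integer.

G = 65 + 0.3 × (195 − 65) = 104 → 104

104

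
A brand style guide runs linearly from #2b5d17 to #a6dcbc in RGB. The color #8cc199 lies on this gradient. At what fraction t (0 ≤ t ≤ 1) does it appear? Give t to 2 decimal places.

Invert the lerp on the B channel (largest span, 165): t = (153 − 23) / (188 − 23) = 130/165 = 0.78788.
Check on R: (140 − 43)/(166 − 43) = 0.7886 ✓

0.79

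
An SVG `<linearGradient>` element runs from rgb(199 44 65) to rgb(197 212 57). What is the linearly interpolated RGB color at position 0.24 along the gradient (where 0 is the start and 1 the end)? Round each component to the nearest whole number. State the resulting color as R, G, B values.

R = 199 + 0.24 × (197 − 199) = 199 + 0.24 × -2 = 198.52 → 199
G = 44 + 0.24 × (212 − 44) = 44 + 0.24 × 168 = 84.32 → 84
B = 65 + 0.24 × (57 − 65) = 65 + 0.24 × -8 = 63.08 → 63

(199, 84, 63)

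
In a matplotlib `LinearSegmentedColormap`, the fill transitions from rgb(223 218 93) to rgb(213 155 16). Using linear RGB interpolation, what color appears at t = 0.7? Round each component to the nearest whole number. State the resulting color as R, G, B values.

R = 223 + 0.7 × (213 − 223) = 223 + 0.7 × -10 = 216 → 216
G = 218 + 0.7 × (155 − 218) = 218 + 0.7 × -63 = 173.9 → 174
B = 93 + 0.7 × (16 − 93) = 93 + 0.7 × -77 = 39.1 → 39

(216, 174, 39)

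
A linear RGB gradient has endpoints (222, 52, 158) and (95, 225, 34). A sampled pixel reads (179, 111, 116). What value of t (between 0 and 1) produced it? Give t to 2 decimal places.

Invert the lerp on the G channel (largest span, 173): t = (111 − 52) / (225 − 52) = 59/173 = 0.34104.
Check on R: (179 − 222)/(95 − 222) = 0.3386 ✓

0.34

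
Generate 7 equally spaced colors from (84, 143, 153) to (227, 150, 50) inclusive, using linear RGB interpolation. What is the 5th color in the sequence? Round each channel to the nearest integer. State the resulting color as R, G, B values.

With 7 swatches and endpoints inclusive, swatch 5 sits at t = (5 − 1)/(7 − 1) = 4/6 ≈ 0.6667.
R = 84 + 0.6667 × (227 − 84) = 179.338 → 179
G = 143 + 0.6667 × (150 − 143) = 147.667 → 148
B = 153 + 0.6667 × (50 − 153) = 84.33 → 84

(179, 148, 84)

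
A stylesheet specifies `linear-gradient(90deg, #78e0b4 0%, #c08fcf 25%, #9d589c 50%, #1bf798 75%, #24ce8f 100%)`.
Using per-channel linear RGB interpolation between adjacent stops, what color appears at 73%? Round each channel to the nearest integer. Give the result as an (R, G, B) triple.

73% lies between the 50% and 75% stops, so the local fraction is t = (73 − 50)/(75 − 50) = 23/25 ≈ 0.92.
#9d589c → (157, 88, 156); #1bf798 → (27, 247, 152).
R = 157 + 0.92 × (27 − 157) = 37.4 → 37
G = 88 + 0.92 × (247 − 88) = 234.28 → 234
B = 156 + 0.92 × (152 − 156) = 152.32 → 152

(37, 234, 152)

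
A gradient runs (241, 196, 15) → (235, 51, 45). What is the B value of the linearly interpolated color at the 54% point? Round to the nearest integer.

B = 15 + 0.54 × (45 − 15) = 31.2 → 31

31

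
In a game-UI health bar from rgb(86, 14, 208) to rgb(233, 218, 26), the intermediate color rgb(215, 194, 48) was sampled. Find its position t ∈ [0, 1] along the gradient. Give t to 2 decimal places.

Invert the lerp on the G channel (largest span, 204): t = (194 − 14) / (218 − 14) = 180/204 = 0.88235.
Check on R: (215 − 86)/(233 − 86) = 0.8776 ✓

0.88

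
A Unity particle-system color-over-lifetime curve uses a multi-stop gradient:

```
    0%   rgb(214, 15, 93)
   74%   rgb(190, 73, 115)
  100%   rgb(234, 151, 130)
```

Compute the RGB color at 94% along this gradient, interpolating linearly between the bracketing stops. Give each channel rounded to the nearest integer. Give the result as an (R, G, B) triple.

(224, 133, 127)

94% lies between the 74% and 100% stops, so the local fraction is t = (94 − 74)/(100 − 74) = 20/26 ≈ 0.7692.
R = 190 + 0.7692 × (234 − 190) = 223.845 → 224
G = 73 + 0.7692 × (151 − 73) = 132.998 → 133
B = 115 + 0.7692 × (130 − 115) = 126.538 → 127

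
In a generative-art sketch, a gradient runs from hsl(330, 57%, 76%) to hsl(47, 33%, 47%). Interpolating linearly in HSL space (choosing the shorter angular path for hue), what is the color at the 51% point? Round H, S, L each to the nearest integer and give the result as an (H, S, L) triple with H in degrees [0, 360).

Hue: 47 − 330 = -283°, but |-283| > 180 so the shorter arc goes the other way: Δh = -283 + 360 = 77°.
H = 330 + 0.51 × (77) = 369.27 → 369 → 369 mod 360 = 9°
S = 57 + 0.51 × (33 − 57) = 44.76 → 45%
L = 76 + 0.51 × (47 − 76) = 61.21 → 61%

(9, 45, 61)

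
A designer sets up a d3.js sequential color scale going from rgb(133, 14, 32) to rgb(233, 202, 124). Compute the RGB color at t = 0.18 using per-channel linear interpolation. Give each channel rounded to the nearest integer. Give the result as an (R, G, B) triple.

R = 133 + 0.18 × (233 − 133) = 133 + 0.18 × 100 = 151 → 151
G = 14 + 0.18 × (202 − 14) = 14 + 0.18 × 188 = 47.84 → 48
B = 32 + 0.18 × (124 − 32) = 32 + 0.18 × 92 = 48.56 → 49

(151, 48, 49)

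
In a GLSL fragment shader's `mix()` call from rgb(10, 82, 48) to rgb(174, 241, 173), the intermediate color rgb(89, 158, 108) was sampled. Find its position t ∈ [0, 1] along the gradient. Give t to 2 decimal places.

0.48

Invert the lerp on the R channel (largest span, 164): t = (89 − 10) / (174 − 10) = 79/164 = 0.48171.
Check on G: (158 − 82)/(241 − 82) = 0.478 ✓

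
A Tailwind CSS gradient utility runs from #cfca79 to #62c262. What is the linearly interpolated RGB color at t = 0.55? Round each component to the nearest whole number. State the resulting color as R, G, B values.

#cfca79 → (207, 202, 121); #62c262 → (98, 194, 98).
R = 207 + 0.55 × (98 − 207) = 207 + 0.55 × -109 = 147.05 → 147
G = 202 + 0.55 × (194 − 202) = 202 + 0.55 × -8 = 197.6 → 198
B = 121 + 0.55 × (98 − 121) = 121 + 0.55 × -23 = 108.35 → 108

(147, 198, 108)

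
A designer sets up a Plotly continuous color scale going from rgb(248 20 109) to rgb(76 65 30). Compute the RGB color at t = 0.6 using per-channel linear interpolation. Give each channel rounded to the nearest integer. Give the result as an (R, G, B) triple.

(145, 47, 62)

R = 248 + 0.6 × (76 − 248) = 248 + 0.6 × -172 = 144.8 → 145
G = 20 + 0.6 × (65 − 20) = 20 + 0.6 × 45 = 47 → 47
B = 109 + 0.6 × (30 − 109) = 109 + 0.6 × -79 = 61.6 → 62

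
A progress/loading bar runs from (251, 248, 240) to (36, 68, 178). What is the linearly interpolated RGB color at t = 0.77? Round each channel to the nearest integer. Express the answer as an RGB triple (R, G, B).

(85, 109, 192)

R = 251 + 0.77 × (36 − 251) = 251 + 0.77 × -215 = 85.45 → 85
G = 248 + 0.77 × (68 − 248) = 248 + 0.77 × -180 = 109.4 → 109
B = 240 + 0.77 × (178 − 240) = 240 + 0.77 × -62 = 192.26 → 192
So the blended color is (85, 109, 192), about #556dc0.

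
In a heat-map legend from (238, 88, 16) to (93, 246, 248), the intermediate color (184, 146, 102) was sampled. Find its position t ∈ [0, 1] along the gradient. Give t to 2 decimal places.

Invert the lerp on the B channel (largest span, 232): t = (102 − 16) / (248 − 16) = 86/232 = 0.37069.
Check on R: (184 − 238)/(93 − 238) = 0.3724 ✓

0.37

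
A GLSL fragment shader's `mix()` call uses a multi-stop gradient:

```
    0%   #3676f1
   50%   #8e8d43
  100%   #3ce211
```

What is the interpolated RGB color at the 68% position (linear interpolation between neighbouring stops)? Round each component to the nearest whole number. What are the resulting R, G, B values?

68% lies between the 50% and 100% stops, so the local fraction is t = (68 − 50)/(100 − 50) = 18/50 ≈ 0.36.
#8e8d43 → (142, 141, 67); #3ce211 → (60, 226, 17).
R = 142 + 0.36 × (60 − 142) = 112.48 → 112
G = 141 + 0.36 × (226 − 141) = 171.6 → 172
B = 67 + 0.36 × (17 − 67) = 49 → 49

(112, 172, 49)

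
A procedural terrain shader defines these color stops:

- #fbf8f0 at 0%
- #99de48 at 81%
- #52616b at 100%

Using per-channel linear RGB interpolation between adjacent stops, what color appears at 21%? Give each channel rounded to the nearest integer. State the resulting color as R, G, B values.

(226, 241, 196)

21% lies between the 0% and 81% stops, so the local fraction is t = (21 − 0)/(81 − 0) = 21/81 ≈ 0.2593.
#fbf8f0 → (251, 248, 240); #99de48 → (153, 222, 72).
R = 251 + 0.2593 × (153 − 251) = 225.589 → 226
G = 248 + 0.2593 × (222 − 248) = 241.258 → 241
B = 240 + 0.2593 × (72 − 240) = 196.438 → 196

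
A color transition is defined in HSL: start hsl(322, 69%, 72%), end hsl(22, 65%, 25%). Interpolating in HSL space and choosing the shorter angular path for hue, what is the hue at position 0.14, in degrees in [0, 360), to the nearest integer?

Hue: 22 − 322 = -300°, but |-300| > 180 so the shorter arc goes the other way: Δh = -300 + 360 = 60°.
H = 322 + 0.14 × (60) = 330.4 → 330°

330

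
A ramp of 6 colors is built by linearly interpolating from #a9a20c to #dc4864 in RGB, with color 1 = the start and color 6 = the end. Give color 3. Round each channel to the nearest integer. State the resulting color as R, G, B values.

With 6 swatches and endpoints inclusive, swatch 3 sits at t = (3 − 1)/(6 − 1) = 2/5 ≈ 0.4.
#a9a20c → (169, 162, 12); #dc4864 → (220, 72, 100).
R = 169 + 0.4 × (220 − 169) = 189.4 → 189
G = 162 + 0.4 × (72 − 162) = 126 → 126
B = 12 + 0.4 × (100 − 12) = 47.2 → 47

(189, 126, 47)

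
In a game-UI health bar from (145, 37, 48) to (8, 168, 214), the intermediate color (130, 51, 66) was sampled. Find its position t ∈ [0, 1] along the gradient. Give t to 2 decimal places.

0.11

Invert the lerp on the B channel (largest span, 166): t = (66 − 48) / (214 − 48) = 18/166 = 0.10843.
Check on R: (130 − 145)/(8 − 145) = 0.1095 ✓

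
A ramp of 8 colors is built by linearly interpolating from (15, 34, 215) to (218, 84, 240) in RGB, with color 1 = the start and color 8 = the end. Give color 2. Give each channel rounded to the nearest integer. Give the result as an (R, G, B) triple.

With 8 swatches and endpoints inclusive, swatch 2 sits at t = (2 − 1)/(8 − 1) = 1/7 ≈ 0.1429.
R = 15 + 0.1429 × (218 − 15) = 44.009 → 44
G = 34 + 0.1429 × (84 − 34) = 41.145 → 41
B = 215 + 0.1429 × (240 − 215) = 218.572 → 219

(44, 41, 219)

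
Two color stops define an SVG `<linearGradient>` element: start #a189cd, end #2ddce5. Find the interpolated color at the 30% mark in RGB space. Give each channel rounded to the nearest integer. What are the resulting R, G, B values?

#a189cd → (161, 137, 205); #2ddce5 → (45, 220, 229).
30% corresponds to t = 0.3.
R = 161 + 0.3 × (45 − 161) = 161 + 0.3 × -116 = 126.2 → 126
G = 137 + 0.3 × (220 − 137) = 137 + 0.3 × 83 = 161.9 → 162
B = 205 + 0.3 × (229 − 205) = 205 + 0.3 × 24 = 212.2 → 212

(126, 162, 212)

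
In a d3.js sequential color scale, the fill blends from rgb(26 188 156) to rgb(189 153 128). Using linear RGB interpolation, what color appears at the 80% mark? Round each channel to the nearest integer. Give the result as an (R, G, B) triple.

80% corresponds to t = 0.8.
R = 26 + 0.8 × (189 − 26) = 26 + 0.8 × 163 = 156.4 → 156
G = 188 + 0.8 × (153 − 188) = 188 + 0.8 × -35 = 160 → 160
B = 156 + 0.8 × (128 − 156) = 156 + 0.8 × -28 = 133.6 → 134

(156, 160, 134)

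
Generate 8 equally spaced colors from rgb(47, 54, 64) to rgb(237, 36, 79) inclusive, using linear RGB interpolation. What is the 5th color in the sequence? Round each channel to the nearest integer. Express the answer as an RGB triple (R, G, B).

(156, 44, 73)

With 8 swatches and endpoints inclusive, swatch 5 sits at t = (5 − 1)/(8 − 1) = 4/7 ≈ 0.5714.
R = 47 + 0.5714 × (237 − 47) = 155.566 → 156
G = 54 + 0.5714 × (36 − 54) = 43.715 → 44
B = 64 + 0.5714 × (79 − 64) = 72.571 → 73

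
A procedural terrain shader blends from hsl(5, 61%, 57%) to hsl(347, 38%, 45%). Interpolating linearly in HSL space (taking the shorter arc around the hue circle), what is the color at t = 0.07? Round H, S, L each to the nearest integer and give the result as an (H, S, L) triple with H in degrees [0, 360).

(4, 59, 56)

Hue: 347 − 5 = 342°, but |342| > 180 so the shorter arc goes the other way: Δh = 342 − 360 = -18°.
H = 5 + 0.07 × (-18) = 3.74 → 4°
S = 61 + 0.07 × (38 − 61) = 59.39 → 59%
L = 57 + 0.07 × (45 − 57) = 56.16 → 56%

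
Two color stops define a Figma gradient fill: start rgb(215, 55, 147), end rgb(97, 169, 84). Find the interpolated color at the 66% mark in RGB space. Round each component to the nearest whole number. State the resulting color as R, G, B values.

66% corresponds to t = 0.66.
R = 215 + 0.66 × (97 − 215) = 215 + 0.66 × -118 = 137.12 → 137
G = 55 + 0.66 × (169 − 55) = 55 + 0.66 × 114 = 130.24 → 130
B = 147 + 0.66 × (84 − 147) = 147 + 0.66 × -63 = 105.42 → 105

(137, 130, 105)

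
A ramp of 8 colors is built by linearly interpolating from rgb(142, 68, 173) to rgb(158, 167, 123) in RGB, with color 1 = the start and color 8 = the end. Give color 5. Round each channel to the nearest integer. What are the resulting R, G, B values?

(151, 125, 144)

With 8 swatches and endpoints inclusive, swatch 5 sits at t = (5 − 1)/(8 − 1) = 4/7 ≈ 0.5714.
R = 142 + 0.5714 × (158 − 142) = 151.142 → 151
G = 68 + 0.5714 × (167 − 68) = 124.569 → 125
B = 173 + 0.5714 × (123 − 173) = 144.43 → 144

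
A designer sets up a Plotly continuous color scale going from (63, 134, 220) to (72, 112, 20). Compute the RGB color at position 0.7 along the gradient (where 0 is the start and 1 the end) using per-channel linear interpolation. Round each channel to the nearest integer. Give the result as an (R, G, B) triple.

(69, 119, 80)

R = 63 + 0.7 × (72 − 63) = 63 + 0.7 × 9 = 69.3 → 69
G = 134 + 0.7 × (112 − 134) = 134 + 0.7 × -22 = 118.6 → 119
B = 220 + 0.7 × (20 − 220) = 220 + 0.7 × -200 = 80 → 80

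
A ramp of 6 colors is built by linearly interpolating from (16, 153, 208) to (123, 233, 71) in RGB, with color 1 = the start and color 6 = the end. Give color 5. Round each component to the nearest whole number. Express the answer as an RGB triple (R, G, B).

(102, 217, 98)

With 6 swatches and endpoints inclusive, swatch 5 sits at t = (5 − 1)/(6 − 1) = 4/5 ≈ 0.8.
R = 16 + 0.8 × (123 − 16) = 101.6 → 102
G = 153 + 0.8 × (233 − 153) = 217 → 217
B = 208 + 0.8 × (71 − 208) = 98.4 → 98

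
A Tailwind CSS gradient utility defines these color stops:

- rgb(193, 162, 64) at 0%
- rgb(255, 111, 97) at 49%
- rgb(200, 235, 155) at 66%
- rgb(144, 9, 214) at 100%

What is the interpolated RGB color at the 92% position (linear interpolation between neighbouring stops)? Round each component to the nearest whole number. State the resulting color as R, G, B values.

92% lies between the 66% and 100% stops, so the local fraction is t = (92 − 66)/(100 − 66) = 26/34 ≈ 0.7647.
R = 200 + 0.7647 × (144 − 200) = 157.177 → 157
G = 235 + 0.7647 × (9 − 235) = 62.178 → 62
B = 155 + 0.7647 × (214 − 155) = 200.117 → 200

(157, 62, 200)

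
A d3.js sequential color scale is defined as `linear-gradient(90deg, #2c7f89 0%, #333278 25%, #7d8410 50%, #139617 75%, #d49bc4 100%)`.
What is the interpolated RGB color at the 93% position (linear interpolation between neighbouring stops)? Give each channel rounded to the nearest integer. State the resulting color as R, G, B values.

93% lies between the 75% and 100% stops, so the local fraction is t = (93 − 75)/(100 − 75) = 18/25 ≈ 0.72.
#139617 → (19, 150, 23); #d49bc4 → (212, 155, 196).
R = 19 + 0.72 × (212 − 19) = 157.96 → 158
G = 150 + 0.72 × (155 − 150) = 153.6 → 154
B = 23 + 0.72 × (196 − 23) = 147.56 → 148

(158, 154, 148)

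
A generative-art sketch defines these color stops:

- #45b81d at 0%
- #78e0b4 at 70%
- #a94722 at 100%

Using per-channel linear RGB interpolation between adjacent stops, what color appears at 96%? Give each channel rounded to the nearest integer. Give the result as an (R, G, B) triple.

(162, 91, 53)

96% lies between the 70% and 100% stops, so the local fraction is t = (96 − 70)/(100 − 70) = 26/30 ≈ 0.8667.
#78e0b4 → (120, 224, 180); #a94722 → (169, 71, 34).
R = 120 + 0.8667 × (169 − 120) = 162.468 → 162
G = 224 + 0.8667 × (71 − 224) = 91.395 → 91
B = 180 + 0.8667 × (34 − 180) = 53.462 → 53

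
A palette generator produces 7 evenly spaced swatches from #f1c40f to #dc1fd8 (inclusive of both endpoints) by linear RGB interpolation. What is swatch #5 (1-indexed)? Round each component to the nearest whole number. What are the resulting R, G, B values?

(227, 86, 149)

With 7 swatches and endpoints inclusive, swatch 5 sits at t = (5 − 1)/(7 − 1) = 4/6 ≈ 0.6667.
#f1c40f → (241, 196, 15); #dc1fd8 → (220, 31, 216).
R = 241 + 0.6667 × (220 − 241) = 226.999 → 227
G = 196 + 0.6667 × (31 − 196) = 85.995 → 86
B = 15 + 0.6667 × (216 − 15) = 149.007 → 149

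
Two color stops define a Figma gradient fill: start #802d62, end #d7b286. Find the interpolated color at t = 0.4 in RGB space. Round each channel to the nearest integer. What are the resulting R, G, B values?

#802d62 → (128, 45, 98); #d7b286 → (215, 178, 134).
R = 128 + 0.4 × (215 − 128) = 128 + 0.4 × 87 = 162.8 → 163
G = 45 + 0.4 × (178 − 45) = 45 + 0.4 × 133 = 98.2 → 98
B = 98 + 0.4 × (134 − 98) = 98 + 0.4 × 36 = 112.4 → 112
So the blended color is (163, 98, 112), about #a36270.

(163, 98, 112)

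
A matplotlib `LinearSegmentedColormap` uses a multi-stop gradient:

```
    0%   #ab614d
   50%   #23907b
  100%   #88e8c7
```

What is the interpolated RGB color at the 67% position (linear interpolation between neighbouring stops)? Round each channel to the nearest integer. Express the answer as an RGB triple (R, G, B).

(69, 174, 149)

67% lies between the 50% and 100% stops, so the local fraction is t = (67 − 50)/(100 − 50) = 17/50 ≈ 0.34.
#23907b → (35, 144, 123); #88e8c7 → (136, 232, 199).
R = 35 + 0.34 × (136 − 35) = 69.34 → 69
G = 144 + 0.34 × (232 − 144) = 173.92 → 174
B = 123 + 0.34 × (199 − 123) = 148.84 → 149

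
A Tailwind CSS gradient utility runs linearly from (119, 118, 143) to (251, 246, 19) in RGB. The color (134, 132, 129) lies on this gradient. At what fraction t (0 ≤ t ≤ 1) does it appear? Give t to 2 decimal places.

0.11

Invert the lerp on the R channel (largest span, 132): t = (134 − 119) / (251 − 119) = 15/132 = 0.11364.
Check on G: (132 − 118)/(246 − 118) = 0.1094 ✓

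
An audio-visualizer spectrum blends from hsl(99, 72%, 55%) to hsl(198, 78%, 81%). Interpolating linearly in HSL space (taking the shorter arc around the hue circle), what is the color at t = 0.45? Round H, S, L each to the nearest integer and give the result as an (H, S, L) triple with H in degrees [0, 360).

(144, 75, 67)

Hue arc: Δh = 198 − 99 = 99° (|Δh| ≤ 180, already the shorter path).
H = 99 + 0.45 × (99) = 143.55 → 144°
S = 72 + 0.45 × (78 − 72) = 74.7 → 75%
L = 55 + 0.45 × (81 − 55) = 66.7 → 67%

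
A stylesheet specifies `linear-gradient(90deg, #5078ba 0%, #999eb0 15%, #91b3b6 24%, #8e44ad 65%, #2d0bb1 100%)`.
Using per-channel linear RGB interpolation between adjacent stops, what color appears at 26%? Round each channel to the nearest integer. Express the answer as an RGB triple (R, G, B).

26% lies between the 24% and 65% stops, so the local fraction is t = (26 − 24)/(65 − 24) = 2/41 ≈ 0.0488.
#91b3b6 → (145, 179, 182); #8e44ad → (142, 68, 173).
R = 145 + 0.0488 × (142 − 145) = 144.854 → 145
G = 179 + 0.0488 × (68 − 179) = 173.583 → 174
B = 182 + 0.0488 × (173 − 182) = 181.561 → 182

(145, 174, 182)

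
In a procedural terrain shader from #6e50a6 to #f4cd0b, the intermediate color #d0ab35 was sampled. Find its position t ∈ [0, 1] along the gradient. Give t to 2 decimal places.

Invert the lerp on the B channel (largest span, 155): t = (53 − 166) / (11 − 166) = -113/-155 = 0.72903.
Check on R: (208 − 110)/(244 − 110) = 0.7313 ✓

0.73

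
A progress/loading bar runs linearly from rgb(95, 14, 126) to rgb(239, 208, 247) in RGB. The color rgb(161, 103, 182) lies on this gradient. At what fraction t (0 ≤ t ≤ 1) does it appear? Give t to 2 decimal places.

Invert the lerp on the G channel (largest span, 194): t = (103 − 14) / (208 − 14) = 89/194 = 0.45876.
Check on R: (161 − 95)/(239 − 95) = 0.4583 ✓

0.46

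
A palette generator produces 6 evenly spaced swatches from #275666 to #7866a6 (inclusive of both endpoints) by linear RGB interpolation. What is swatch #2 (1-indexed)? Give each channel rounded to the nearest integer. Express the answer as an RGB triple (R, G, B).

(55, 89, 115)

With 6 swatches and endpoints inclusive, swatch 2 sits at t = (2 − 1)/(6 − 1) = 1/5 ≈ 0.2.
#275666 → (39, 86, 102); #7866a6 → (120, 102, 166).
R = 39 + 0.2 × (120 − 39) = 55.2 → 55
G = 86 + 0.2 × (102 − 86) = 89.2 → 89
B = 102 + 0.2 × (166 − 102) = 114.8 → 115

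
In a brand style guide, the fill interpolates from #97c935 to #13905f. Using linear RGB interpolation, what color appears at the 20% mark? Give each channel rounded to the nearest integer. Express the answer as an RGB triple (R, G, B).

(125, 190, 61)

#97c935 → (151, 201, 53); #13905f → (19, 144, 95).
20% corresponds to t = 0.2.
R = 151 + 0.2 × (19 − 151) = 151 + 0.2 × -132 = 124.6 → 125
G = 201 + 0.2 × (144 − 201) = 201 + 0.2 × -57 = 189.6 → 190
B = 53 + 0.2 × (95 − 53) = 53 + 0.2 × 42 = 61.4 → 61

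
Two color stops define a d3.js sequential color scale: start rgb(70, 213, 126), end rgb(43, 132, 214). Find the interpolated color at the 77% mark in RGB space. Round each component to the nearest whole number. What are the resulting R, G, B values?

77% corresponds to t = 0.77.
R = 70 + 0.77 × (43 − 70) = 70 + 0.77 × -27 = 49.21 → 49
G = 213 + 0.77 × (132 − 213) = 213 + 0.77 × -81 = 150.63 → 151
B = 126 + 0.77 × (214 − 126) = 126 + 0.77 × 88 = 193.76 → 194

(49, 151, 194)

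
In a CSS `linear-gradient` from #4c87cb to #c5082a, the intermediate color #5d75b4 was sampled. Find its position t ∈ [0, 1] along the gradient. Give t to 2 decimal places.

0.14

Invert the lerp on the B channel (largest span, 161): t = (180 − 203) / (42 − 203) = -23/-161 = 0.14286.
Check on R: (93 − 76)/(197 − 76) = 0.1405 ✓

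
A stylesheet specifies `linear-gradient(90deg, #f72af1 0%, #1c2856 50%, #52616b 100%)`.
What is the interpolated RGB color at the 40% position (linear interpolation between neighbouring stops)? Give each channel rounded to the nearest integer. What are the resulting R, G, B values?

(72, 40, 117)

40% lies between the 0% and 50% stops, so the local fraction is t = (40 − 0)/(50 − 0) = 40/50 ≈ 0.8.
#f72af1 → (247, 42, 241); #1c2856 → (28, 40, 86).
R = 247 + 0.8 × (28 − 247) = 71.8 → 72
G = 42 + 0.8 × (40 − 42) = 40.4 → 40
B = 241 + 0.8 × (86 − 241) = 117 → 117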